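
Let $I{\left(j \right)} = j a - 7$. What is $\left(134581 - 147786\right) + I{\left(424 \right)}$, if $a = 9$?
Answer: $-9396$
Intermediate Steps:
$I{\left(j \right)} = -7 + 9 j$ ($I{\left(j \right)} = j 9 - 7 = 9 j - 7 = -7 + 9 j$)
$\left(134581 - 147786\right) + I{\left(424 \right)} = \left(134581 - 147786\right) + \left(-7 + 9 \cdot 424\right) = -13205 + \left(-7 + 3816\right) = -13205 + 3809 = -9396$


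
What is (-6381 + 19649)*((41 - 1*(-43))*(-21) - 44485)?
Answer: -613631732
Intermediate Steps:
(-6381 + 19649)*((41 - 1*(-43))*(-21) - 44485) = 13268*((41 + 43)*(-21) - 44485) = 13268*(84*(-21) - 44485) = 13268*(-1764 - 44485) = 13268*(-46249) = -613631732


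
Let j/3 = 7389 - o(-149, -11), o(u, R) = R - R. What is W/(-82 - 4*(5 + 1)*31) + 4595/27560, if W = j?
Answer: -60712705/2276456 ≈ -26.670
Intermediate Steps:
o(u, R) = 0
j = 22167 (j = 3*(7389 - 1*0) = 3*(7389 + 0) = 3*7389 = 22167)
W = 22167
W/(-82 - 4*(5 + 1)*31) + 4595/27560 = 22167/(-82 - 4*(5 + 1)*31) + 4595/27560 = 22167/(-82 - 4*6*31) + 4595*(1/27560) = 22167/(-82 - 24*31) + 919/5512 = 22167/(-82 - 744) + 919/5512 = 22167/(-826) + 919/5512 = 22167*(-1/826) + 919/5512 = -22167/826 + 919/5512 = -60712705/2276456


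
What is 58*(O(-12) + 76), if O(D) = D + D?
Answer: 3016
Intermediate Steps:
O(D) = 2*D
58*(O(-12) + 76) = 58*(2*(-12) + 76) = 58*(-24 + 76) = 58*52 = 3016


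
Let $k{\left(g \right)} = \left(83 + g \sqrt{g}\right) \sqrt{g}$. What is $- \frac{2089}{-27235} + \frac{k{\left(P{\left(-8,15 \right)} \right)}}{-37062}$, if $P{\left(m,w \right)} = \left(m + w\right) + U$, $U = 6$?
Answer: $\frac{72819803}{1009383570} - \frac{83 \sqrt{13}}{37062} \approx 0.064068$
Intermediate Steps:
$P{\left(m,w \right)} = 6 + m + w$ ($P{\left(m,w \right)} = \left(m + w\right) + 6 = 6 + m + w$)
$k{\left(g \right)} = \sqrt{g} \left(83 + g^{\frac{3}{2}}\right)$ ($k{\left(g \right)} = \left(83 + g^{\frac{3}{2}}\right) \sqrt{g} = \sqrt{g} \left(83 + g^{\frac{3}{2}}\right)$)
$- \frac{2089}{-27235} + \frac{k{\left(P{\left(-8,15 \right)} \right)}}{-37062} = - \frac{2089}{-27235} + \frac{\left(6 - 8 + 15\right)^{2} + 83 \sqrt{6 - 8 + 15}}{-37062} = \left(-2089\right) \left(- \frac{1}{27235}\right) + \left(13^{2} + 83 \sqrt{13}\right) \left(- \frac{1}{37062}\right) = \frac{2089}{27235} + \left(169 + 83 \sqrt{13}\right) \left(- \frac{1}{37062}\right) = \frac{2089}{27235} - \left(\frac{169}{37062} + \frac{83 \sqrt{13}}{37062}\right) = \frac{72819803}{1009383570} - \frac{83 \sqrt{13}}{37062}$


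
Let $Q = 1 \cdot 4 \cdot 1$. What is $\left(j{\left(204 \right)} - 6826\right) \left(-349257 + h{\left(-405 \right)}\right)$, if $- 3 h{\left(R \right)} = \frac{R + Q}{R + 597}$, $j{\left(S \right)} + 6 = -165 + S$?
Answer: $\frac{1366558889383}{576} \approx 2.3725 \cdot 10^{9}$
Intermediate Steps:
$j{\left(S \right)} = -171 + S$ ($j{\left(S \right)} = -6 + \left(-165 + S\right) = -171 + S$)
$Q = 4$ ($Q = 4 \cdot 1 = 4$)
$h{\left(R \right)} = - \frac{4 + R}{3 \left(597 + R\right)}$ ($h{\left(R \right)} = - \frac{\left(R + 4\right) \frac{1}{R + 597}}{3} = - \frac{\left(4 + R\right) \frac{1}{597 + R}}{3} = - \frac{\frac{1}{597 + R} \left(4 + R\right)}{3} = - \frac{4 + R}{3 \left(597 + R\right)}$)
$\left(j{\left(204 \right)} - 6826\right) \left(-349257 + h{\left(-405 \right)}\right) = \left(\left(-171 + 204\right) - 6826\right) \left(-349257 + \frac{-4 - -405}{3 \left(597 - 405\right)}\right) = \left(33 - 6826\right) \left(-349257 + \frac{-4 + 405}{3 \cdot 192}\right) = - 6793 \left(-349257 + \frac{1}{3} \cdot \frac{1}{192} \cdot 401\right) = - 6793 \left(-349257 + \frac{401}{576}\right) = \left(-6793\right) \left(- \frac{201171631}{576}\right) = \frac{1366558889383}{576}$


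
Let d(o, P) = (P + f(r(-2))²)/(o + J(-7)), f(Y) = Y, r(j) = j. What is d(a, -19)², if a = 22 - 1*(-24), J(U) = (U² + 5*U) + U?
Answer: 225/2809 ≈ 0.080100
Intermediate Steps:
J(U) = U² + 6*U
a = 46 (a = 22 + 24 = 46)
d(o, P) = (4 + P)/(7 + o) (d(o, P) = (P + (-2)²)/(o - 7*(6 - 7)) = (P + 4)/(o - 7*(-1)) = (4 + P)/(o + 7) = (4 + P)/(7 + o))
d(a, -19)² = ((4 - 19)/(7 + 46))² = (-15/53)² = 225/2809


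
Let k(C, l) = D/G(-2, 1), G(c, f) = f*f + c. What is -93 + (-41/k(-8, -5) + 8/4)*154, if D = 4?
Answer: 3587/2 ≈ 1793.5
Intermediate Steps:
G(c, f) = c + f² (G(c, f) = f² + c = c + f²)
k(C, l) = -4 (k(C, l) = 4/(-2 + 1²) = 4/(-2 + 1) = 4/(-1) = 4*(-1) = -4)
-93 + (-41/k(-8, -5) + 8/4)*154 = -93 + (-41/(-4) + 8/4)*154 = -93 + (-41*(-¼) + 8*(¼))*154 = -93 + (41/4 + 2)*154 = -93 + (49/4)*154 = -93 + 3773/2 = 3587/2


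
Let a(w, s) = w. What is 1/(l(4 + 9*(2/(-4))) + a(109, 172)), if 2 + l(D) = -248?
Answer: -1/141 ≈ -0.0070922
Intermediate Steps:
l(D) = -250 (l(D) = -2 - 248 = -250)
1/(l(4 + 9*(2/(-4))) + a(109, 172)) = 1/(-250 + 109) = 1/(-141) = -1/141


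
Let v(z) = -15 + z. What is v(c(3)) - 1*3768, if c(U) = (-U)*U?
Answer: -3792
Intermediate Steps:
c(U) = -U²
v(c(3)) - 1*3768 = (-15 - 1*3²) - 1*3768 = (-15 - 1*9) - 3768 = (-15 - 9) - 3768 = -24 - 3768 = -3792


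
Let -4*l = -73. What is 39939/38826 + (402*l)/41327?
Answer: 322567667/267427017 ≈ 1.2062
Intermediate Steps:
l = 73/4 (l = -1/4*(-73) = 73/4 ≈ 18.250)
39939/38826 + (402*l)/41327 = 39939/38826 + (402*(73/4))/41327 = 39939*(1/38826) + (14673/2)*(1/41327) = 13313/12942 + 14673/82654 = 322567667/267427017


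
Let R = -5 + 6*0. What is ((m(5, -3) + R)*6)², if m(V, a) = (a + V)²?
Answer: 36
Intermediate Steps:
R = -5 (R = -5 + 0 = -5)
m(V, a) = (V + a)²
((m(5, -3) + R)*6)² = (((5 - 3)² - 5)*6)² = ((2² - 5)*6)² = ((4 - 5)*6)² = (-1*6)² = (-6)² = 36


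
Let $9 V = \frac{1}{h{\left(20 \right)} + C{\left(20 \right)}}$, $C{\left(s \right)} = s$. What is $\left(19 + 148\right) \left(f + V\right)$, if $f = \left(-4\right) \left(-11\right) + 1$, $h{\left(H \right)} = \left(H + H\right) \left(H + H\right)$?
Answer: $\frac{109568867}{14580} \approx 7515.0$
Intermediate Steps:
$h{\left(H \right)} = 4 H^{2}$ ($h{\left(H \right)} = 2 H 2 H = 4 H^{2}$)
$f = 45$ ($f = 44 + 1 = 45$)
$V = \frac{1}{14580}$ ($V = \frac{1}{9 \left(4 \cdot 20^{2} + 20\right)} = \frac{1}{9 \left(4 \cdot 400 + 20\right)} = \frac{1}{9 \left(1600 + 20\right)} = \frac{1}{9 \cdot 1620} = \frac{1}{9} \cdot \frac{1}{1620} = \frac{1}{14580} \approx 6.8587 \cdot 10^{-5}$)
$\left(19 + 148\right) \left(f + V\right) = \left(19 + 148\right) \left(45 + \frac{1}{14580}\right) = 167 \cdot \frac{656101}{14580} = \frac{109568867}{14580}$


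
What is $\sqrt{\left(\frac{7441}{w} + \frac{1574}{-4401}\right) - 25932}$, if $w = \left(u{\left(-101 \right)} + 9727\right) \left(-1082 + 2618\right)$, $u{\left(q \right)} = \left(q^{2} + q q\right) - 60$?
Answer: $\frac{i \sqrt{637903720965016948962}}{156839904} \approx 161.04 i$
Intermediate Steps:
$u{\left(q \right)} = -60 + 2 q^{2}$ ($u{\left(q \right)} = \left(q^{2} + q^{2}\right) - 60 = 2 q^{2} - 60 = -60 + 2 q^{2}$)
$w = 46185984$ ($w = \left(\left(-60 + 2 \left(-101\right)^{2}\right) + 9727\right) \left(-1082 + 2618\right) = \left(\left(-60 + 2 \cdot 10201\right) + 9727\right) 1536 = \left(\left(-60 + 20402\right) + 9727\right) 1536 = \left(20342 + 9727\right) 1536 = 30069 \cdot 1536 = 46185984$)
$\sqrt{\left(\frac{7441}{w} + \frac{1574}{-4401}\right) - 25932} = \sqrt{\left(\frac{7441}{46185984} + \frac{1574}{-4401}\right) - 25932} = \sqrt{\left(7441 \cdot \frac{1}{46185984} + 1574 \left(- \frac{1}{4401}\right)\right) - 25932} = \sqrt{\left(\frac{7441}{46185984} - \frac{1574}{4401}\right) - 25932} = \sqrt{- \frac{2691258925}{7528315392} - 25932} = \sqrt{- \frac{195226966004269}{7528315392}} = \frac{i \sqrt{637903720965016948962}}{156839904}$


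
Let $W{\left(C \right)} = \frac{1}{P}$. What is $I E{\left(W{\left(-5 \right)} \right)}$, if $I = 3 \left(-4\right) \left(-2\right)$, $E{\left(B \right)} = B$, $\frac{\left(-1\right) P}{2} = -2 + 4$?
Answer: $-6$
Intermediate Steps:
$P = -4$ ($P = - 2 \left(-2 + 4\right) = \left(-2\right) 2 = -4$)
$W{\left(C \right)} = - \frac{1}{4}$ ($W{\left(C \right)} = \frac{1}{-4} = - \frac{1}{4}$)
$I = 24$ ($I = \left(-12\right) \left(-2\right) = 24$)
$I E{\left(W{\left(-5 \right)} \right)} = 24 \left(- \frac{1}{4}\right) = -6$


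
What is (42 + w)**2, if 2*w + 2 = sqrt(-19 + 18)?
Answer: (82 + I)**2/4 ≈ 1680.8 + 41.0*I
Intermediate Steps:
w = -1 + I/2 (w = -1 + sqrt(-19 + 18)/2 = -1 + sqrt(-1)/2 = -1 + I/2 ≈ -1.0 + 0.5*I)
(42 + w)**2 = (42 + (-1 + I/2))**2 = (41 + I/2)**2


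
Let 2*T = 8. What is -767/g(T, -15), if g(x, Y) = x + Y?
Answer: 767/11 ≈ 69.727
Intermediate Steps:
T = 4 (T = (½)*8 = 4)
g(x, Y) = Y + x
-767/g(T, -15) = -767/(-15 + 4) = -767/(-11) = -767*(-1/11) = 767/11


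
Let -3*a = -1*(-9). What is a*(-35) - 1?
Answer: 104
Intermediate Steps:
a = -3 (a = -(-1)*(-9)/3 = -⅓*9 = -3)
a*(-35) - 1 = -3*(-35) - 1 = 105 - 1 = 104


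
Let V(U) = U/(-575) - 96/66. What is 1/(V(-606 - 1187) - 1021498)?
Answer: -6325/6460964327 ≈ -9.7896e-7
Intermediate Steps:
V(U) = -16/11 - U/575 (V(U) = U*(-1/575) - 96*1/66 = -U/575 - 16/11 = -16/11 - U/575)
1/(V(-606 - 1187) - 1021498) = 1/((-16/11 - (-606 - 1187)/575) - 1021498) = 1/((-16/11 - 1/575*(-1793)) - 1021498) = 1/((-16/11 + 1793/575) - 1021498) = 1/(10523/6325 - 1021498) = 1/(-6460964327/6325) = -6325/6460964327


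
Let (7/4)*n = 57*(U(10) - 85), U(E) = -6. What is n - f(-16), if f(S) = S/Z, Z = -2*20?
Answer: -14822/5 ≈ -2964.4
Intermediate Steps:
Z = -40
f(S) = -S/40 (f(S) = S/(-40) = S*(-1/40) = -S/40)
n = -2964 (n = 4*(57*(-6 - 85))/7 = 4*(57*(-91))/7 = (4/7)*(-5187) = -2964)
n - f(-16) = -2964 - (-1)*(-16)/40 = -2964 - 1*⅖ = -2964 - ⅖ = -14822/5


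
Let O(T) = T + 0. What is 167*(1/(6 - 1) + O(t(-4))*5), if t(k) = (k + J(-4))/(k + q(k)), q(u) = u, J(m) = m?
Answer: 4342/5 ≈ 868.40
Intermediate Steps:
t(k) = (-4 + k)/(2*k) (t(k) = (k - 4)/(k + k) = (-4 + k)/((2*k)) = (-4 + k)*(1/(2*k)) = (-4 + k)/(2*k))
O(T) = T
167*(1/(6 - 1) + O(t(-4))*5) = 167*(1/(6 - 1) + ((1/2)*(-4 - 4)/(-4))*5) = 167*(1/5 + ((1/2)*(-1/4)*(-8))*5) = 167*(1/5 + 1*5) = 167*(1/5 + 5) = 167*(26/5) = 4342/5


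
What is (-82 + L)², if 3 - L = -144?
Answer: 4225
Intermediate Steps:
L = 147 (L = 3 - 1*(-144) = 3 + 144 = 147)
(-82 + L)² = (-82 + 147)² = 65² = 4225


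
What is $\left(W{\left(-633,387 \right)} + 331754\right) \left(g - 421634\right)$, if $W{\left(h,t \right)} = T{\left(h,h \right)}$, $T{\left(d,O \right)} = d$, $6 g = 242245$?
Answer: $- \frac{757458823639}{6} \approx -1.2624 \cdot 10^{11}$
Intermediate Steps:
$g = \frac{242245}{6}$ ($g = \frac{1}{6} \cdot 242245 = \frac{242245}{6} \approx 40374.0$)
$W{\left(h,t \right)} = h$
$\left(W{\left(-633,387 \right)} + 331754\right) \left(g - 421634\right) = \left(-633 + 331754\right) \left(\frac{242245}{6} - 421634\right) = 331121 \left(- \frac{2287559}{6}\right) = - \frac{757458823639}{6}$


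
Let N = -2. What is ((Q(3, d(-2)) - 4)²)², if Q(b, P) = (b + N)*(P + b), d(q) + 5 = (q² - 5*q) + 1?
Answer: 6561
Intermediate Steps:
d(q) = -4 + q² - 5*q (d(q) = -5 + ((q² - 5*q) + 1) = -5 + (1 + q² - 5*q) = -4 + q² - 5*q)
Q(b, P) = (-2 + b)*(P + b) (Q(b, P) = (b - 2)*(P + b) = (-2 + b)*(P + b))
((Q(3, d(-2)) - 4)²)² = (((3² - 2*(-4 + (-2)² - 5*(-2)) - 2*3 + (-4 + (-2)² - 5*(-2))*3) - 4)²)² = (((9 - 2*(-4 + 4 + 10) - 6 + (-4 + 4 + 10)*3) - 4)²)² = (((9 - 2*10 - 6 + 10*3) - 4)²)² = (((9 - 20 - 6 + 30) - 4)²)² = ((13 - 4)²)² = (9²)² = 81² = 6561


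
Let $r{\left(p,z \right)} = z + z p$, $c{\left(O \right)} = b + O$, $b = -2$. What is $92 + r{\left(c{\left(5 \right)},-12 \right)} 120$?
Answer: $-5668$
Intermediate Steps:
$c{\left(O \right)} = -2 + O$
$r{\left(p,z \right)} = z + p z$
$92 + r{\left(c{\left(5 \right)},-12 \right)} 120 = 92 + - 12 \left(1 + \left(-2 + 5\right)\right) 120 = 92 + - 12 \left(1 + 3\right) 120 = 92 + \left(-12\right) 4 \cdot 120 = 92 - 5760 = -5668$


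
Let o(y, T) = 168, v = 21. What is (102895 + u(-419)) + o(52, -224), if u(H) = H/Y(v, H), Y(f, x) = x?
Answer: 103064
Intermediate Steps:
u(H) = 1 (u(H) = H/H = 1)
(102895 + u(-419)) + o(52, -224) = (102895 + 1) + 168 = 102896 + 168 = 103064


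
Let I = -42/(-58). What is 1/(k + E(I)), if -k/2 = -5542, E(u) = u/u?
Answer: 1/11085 ≈ 9.0212e-5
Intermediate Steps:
I = 21/29 (I = -42*(-1/58) = 21/29 ≈ 0.72414)
E(u) = 1
k = 11084 (k = -2*(-5542) = 11084)
1/(k + E(I)) = 1/(11084 + 1) = 1/11085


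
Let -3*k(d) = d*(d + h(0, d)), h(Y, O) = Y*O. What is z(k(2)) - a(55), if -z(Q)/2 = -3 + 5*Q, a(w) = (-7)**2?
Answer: -89/3 ≈ -29.667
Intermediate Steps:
h(Y, O) = O*Y
k(d) = -d**2/3 (k(d) = -d*(d + d*0)/3 = -d*(d + 0)/3 = -d*d/3 = -d**2/3)
a(w) = 49
z(Q) = 6 - 10*Q (z(Q) = -2*(-3 + 5*Q) = 6 - 10*Q)
z(k(2)) - a(55) = (6 - (-10)*2**2/3) - 1*49 = (6 - (-10)*4/3) - 49 = (6 - 10*(-4/3)) - 49 = (6 + 40/3) - 49 = 58/3 - 49 = -89/3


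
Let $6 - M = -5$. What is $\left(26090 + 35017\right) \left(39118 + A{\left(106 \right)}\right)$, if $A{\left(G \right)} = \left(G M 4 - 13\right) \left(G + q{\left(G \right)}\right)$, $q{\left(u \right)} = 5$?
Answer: $33937544553$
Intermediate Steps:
$M = 11$ ($M = 6 - -5 = 6 + 5 = 11$)
$A{\left(G \right)} = \left(-13 + 44 G\right) \left(5 + G\right)$ ($A{\left(G \right)} = \left(G 11 \cdot 4 - 13\right) \left(G + 5\right) = \left(11 G 4 - 13\right) \left(5 + G\right) = \left(44 G - 13\right) \left(5 + G\right) = \left(-13 + 44 G\right) \left(5 + G\right)$)
$\left(26090 + 35017\right) \left(39118 + A{\left(106 \right)}\right) = \left(26090 + 35017\right) \left(39118 + \left(-65 + 44 \cdot 106^{2} + 207 \cdot 106\right)\right) = 61107 \left(39118 + \left(-65 + 44 \cdot 11236 + 21942\right)\right) = 61107 \left(39118 + \left(-65 + 494384 + 21942\right)\right) = 61107 \left(39118 + 516261\right) = 61107 \cdot 555379 = 33937544553$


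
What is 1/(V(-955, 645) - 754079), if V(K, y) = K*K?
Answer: 1/157946 ≈ 6.3313e-6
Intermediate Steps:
V(K, y) = K**2
1/(V(-955, 645) - 754079) = 1/((-955)**2 - 754079) = 1/(912025 - 754079) = 1/157946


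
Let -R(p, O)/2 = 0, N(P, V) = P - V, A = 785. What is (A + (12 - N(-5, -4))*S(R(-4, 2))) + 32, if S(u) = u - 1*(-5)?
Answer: 882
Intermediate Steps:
R(p, O) = 0 (R(p, O) = -2*0 = 0)
S(u) = 5 + u (S(u) = u + 5 = 5 + u)
(A + (12 - N(-5, -4))*S(R(-4, 2))) + 32 = (785 + (12 - (-5 - 1*(-4)))*(5 + 0)) + 32 = (785 + (12 - (-5 + 4))*5) + 32 = (785 + (12 - 1*(-1))*5) + 32 = (785 + (12 + 1)*5) + 32 = (785 + 13*5) + 32 = (785 + 65) + 32 = 850 + 32 = 882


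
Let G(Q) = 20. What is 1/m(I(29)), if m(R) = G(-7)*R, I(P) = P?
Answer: 1/580 ≈ 0.0017241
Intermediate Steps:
m(R) = 20*R
1/m(I(29)) = 1/(20*29) = 1/580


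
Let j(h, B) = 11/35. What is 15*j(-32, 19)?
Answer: 33/7 ≈ 4.7143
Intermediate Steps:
j(h, B) = 11/35 (j(h, B) = 11*(1/35) = 11/35)
15*j(-32, 19) = 15*(11/35) = 33/7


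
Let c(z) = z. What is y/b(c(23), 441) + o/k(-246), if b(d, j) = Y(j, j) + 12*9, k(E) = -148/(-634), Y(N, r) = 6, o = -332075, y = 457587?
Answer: -26951948/19 ≈ -1.4185e+6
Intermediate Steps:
k(E) = 74/317 (k(E) = -148*(-1/634) = 74/317)
b(d, j) = 114 (b(d, j) = 6 + 12*9 = 6 + 108 = 114)
y/b(c(23), 441) + o/k(-246) = 457587/114 - 332075/74/317 = 457587*(1/114) - 332075*317/74 = 152529/38 - 2845075/2 = -26951948/19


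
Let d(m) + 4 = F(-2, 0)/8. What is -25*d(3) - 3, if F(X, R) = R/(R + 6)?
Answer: 97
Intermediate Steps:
F(X, R) = R/(6 + R)
d(m) = -4 (d(m) = -4 + (0/(6 + 0))/8 = -4 + (0/6)*(⅛) = -4 + (0*(⅙))*(⅛) = -4 + 0*(⅛) = -4 + 0 = -4)
-25*d(3) - 3 = -25*(-4) - 3 = 100 - 3 = 97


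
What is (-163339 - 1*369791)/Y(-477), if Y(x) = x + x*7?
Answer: 88855/636 ≈ 139.71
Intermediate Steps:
Y(x) = 8*x (Y(x) = x + 7*x = 8*x)
(-163339 - 1*369791)/Y(-477) = (-163339 - 1*369791)/((8*(-477))) = (-163339 - 369791)/(-3816) = -533130*(-1/3816) = 88855/636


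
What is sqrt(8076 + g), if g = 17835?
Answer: 3*sqrt(2879) ≈ 160.97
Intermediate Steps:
sqrt(8076 + g) = sqrt(8076 + 17835) = sqrt(25911) = 3*sqrt(2879)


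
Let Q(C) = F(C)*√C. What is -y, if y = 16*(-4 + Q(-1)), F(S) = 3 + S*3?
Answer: 64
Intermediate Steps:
F(S) = 3 + 3*S
Q(C) = √C*(3 + 3*C) (Q(C) = (3 + 3*C)*√C = √C*(3 + 3*C))
y = -64 (y = 16*(-4 + 3*√(-1)*(1 - 1)) = 16*(-4 + 3*I*0) = 16*(-4 + 0) = 16*(-4) = -64)
-y = -1*(-64) = 64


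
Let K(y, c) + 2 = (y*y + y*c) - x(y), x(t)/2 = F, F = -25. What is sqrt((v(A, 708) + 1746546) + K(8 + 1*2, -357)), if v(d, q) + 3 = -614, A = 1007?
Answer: sqrt(1742507) ≈ 1320.0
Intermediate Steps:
v(d, q) = -617 (v(d, q) = -3 - 614 = -617)
x(t) = -50 (x(t) = 2*(-25) = -50)
K(y, c) = 48 + y**2 + c*y (K(y, c) = -2 + ((y*y + y*c) - 1*(-50)) = -2 + ((y**2 + c*y) + 50) = -2 + (50 + y**2 + c*y) = 48 + y**2 + c*y)
sqrt((v(A, 708) + 1746546) + K(8 + 1*2, -357)) = sqrt((-617 + 1746546) + (48 + (8 + 1*2)**2 - 357*(8 + 1*2))) = sqrt(1745929 + (48 + (8 + 2)**2 - 357*(8 + 2))) = sqrt(1745929 + (48 + 10**2 - 357*10)) = sqrt(1745929 + (48 + 100 - 3570)) = sqrt(1745929 - 3422) = sqrt(1742507)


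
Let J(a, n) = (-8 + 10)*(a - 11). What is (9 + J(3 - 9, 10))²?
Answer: 625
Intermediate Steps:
J(a, n) = -22 + 2*a (J(a, n) = 2*(-11 + a) = -22 + 2*a)
(9 + J(3 - 9, 10))² = (9 + (-22 + 2*(3 - 9)))² = (9 + (-22 + 2*(-6)))² = (9 + (-22 - 12))² = (9 - 34)² = (-25)² = 625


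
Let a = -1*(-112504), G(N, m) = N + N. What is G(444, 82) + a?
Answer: 113392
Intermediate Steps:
G(N, m) = 2*N
a = 112504
G(444, 82) + a = 2*444 + 112504 = 888 + 112504 = 113392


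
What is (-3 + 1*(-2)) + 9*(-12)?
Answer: -113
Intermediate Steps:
(-3 + 1*(-2)) + 9*(-12) = (-3 - 2) - 108 = -5 - 108 = -113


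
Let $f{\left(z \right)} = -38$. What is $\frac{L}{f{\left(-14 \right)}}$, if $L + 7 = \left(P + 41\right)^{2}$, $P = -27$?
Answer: $- \frac{189}{38} \approx -4.9737$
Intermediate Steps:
$L = 189$ ($L = -7 + \left(-27 + 41\right)^{2} = -7 + 14^{2} = -7 + 196 = 189$)
$\frac{L}{f{\left(-14 \right)}} = \frac{189}{-38} = 189 \left(- \frac{1}{38}\right) = - \frac{189}{38}$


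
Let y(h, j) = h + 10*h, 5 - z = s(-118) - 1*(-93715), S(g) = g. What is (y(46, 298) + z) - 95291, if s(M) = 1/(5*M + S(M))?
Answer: -133454459/708 ≈ -1.8850e+5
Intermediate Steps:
s(M) = 1/(6*M) (s(M) = 1/(5*M + M) = 1/(6*M))
z = -66346679/708 (z = 5 - ((1/6)/(-118) - 1*(-93715)) = 5 - ((1/6)*(-1/118) + 93715) = 5 - (-1/708 + 93715) = 5 - 1*66350219/708 = 5 - 66350219/708 = -66346679/708 ≈ -93710.)
y(h, j) = 11*h
(y(46, 298) + z) - 95291 = (11*46 - 66346679/708) - 95291 = (506 - 66346679/708) - 95291 = -65988431/708 - 95291 = -133454459/708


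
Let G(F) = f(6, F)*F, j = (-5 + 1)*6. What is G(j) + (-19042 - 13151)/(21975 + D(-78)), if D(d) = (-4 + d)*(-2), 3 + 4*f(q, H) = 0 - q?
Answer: 1163313/22139 ≈ 52.546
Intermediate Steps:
f(q, H) = -3/4 - q/4 (f(q, H) = -3/4 + (0 - q)/4 = -3/4 + (-q)/4 = -3/4 - q/4)
D(d) = 8 - 2*d
j = -24 (j = -4*6 = -24)
G(F) = -9*F/4 (G(F) = (-3/4 - 1/4*6)*F = (-3/4 - 3/2)*F = -9*F/4)
G(j) + (-19042 - 13151)/(21975 + D(-78)) = -9/4*(-24) + (-19042 - 13151)/(21975 + (8 - 2*(-78))) = 54 - 32193/(21975 + (8 + 156)) = 54 - 32193/(21975 + 164) = 54 - 32193/22139 = 1163313/22139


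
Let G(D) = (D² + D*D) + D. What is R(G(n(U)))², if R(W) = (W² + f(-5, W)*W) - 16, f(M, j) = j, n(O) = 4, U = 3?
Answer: 6635776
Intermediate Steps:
G(D) = D + 2*D² (G(D) = (D² + D²) + D = 2*D² + D = D + 2*D²)
R(W) = -16 + 2*W² (R(W) = (W² + W*W) - 16 = (W² + W²) - 16 = 2*W² - 16 = -16 + 2*W²)
R(G(n(U)))² = (-16 + 2*(4*(1 + 2*4))²)² = (-16 + 2*(4*(1 + 8))²)² = (-16 + 2*(4*9)²)² = (-16 + 2*36²)² = (-16 + 2*1296)² = (-16 + 2592)² = 2576² = 6635776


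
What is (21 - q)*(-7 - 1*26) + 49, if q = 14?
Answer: -182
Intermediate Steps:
(21 - q)*(-7 - 1*26) + 49 = (21 - 1*14)*(-7 - 1*26) + 49 = (21 - 14)*(-7 - 26) + 49 = 7*(-33) + 49 = -231 + 49 = -182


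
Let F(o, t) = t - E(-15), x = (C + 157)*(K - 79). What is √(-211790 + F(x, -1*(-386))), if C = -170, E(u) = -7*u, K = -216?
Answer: 3*I*√23501 ≈ 459.9*I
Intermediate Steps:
x = 3835 (x = (-170 + 157)*(-216 - 79) = -13*(-295) = 3835)
F(o, t) = -105 + t (F(o, t) = t - (-7)*(-15) = t - 1*105 = t - 105 = -105 + t)
√(-211790 + F(x, -1*(-386))) = √(-211790 + (-105 - 1*(-386))) = √(-211790 + (-105 + 386)) = √(-211790 + 281) = √(-211509) = 3*I*√23501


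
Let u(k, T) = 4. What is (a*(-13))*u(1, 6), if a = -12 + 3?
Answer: 468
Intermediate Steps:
a = -9
(a*(-13))*u(1, 6) = -9*(-13)*4 = 117*4 = 468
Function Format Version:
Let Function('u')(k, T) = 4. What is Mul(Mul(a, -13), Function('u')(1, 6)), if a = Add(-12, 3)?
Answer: 468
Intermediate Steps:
a = -9
Mul(Mul(a, -13), Function('u')(1, 6)) = Mul(Mul(-9, -13), 4) = Mul(117, 4) = 468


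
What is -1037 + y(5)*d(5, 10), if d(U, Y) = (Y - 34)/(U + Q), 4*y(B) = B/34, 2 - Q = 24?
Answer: -299678/289 ≈ -1036.9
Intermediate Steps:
Q = -22 (Q = 2 - 1*24 = 2 - 24 = -22)
y(B) = B/136 (y(B) = (B/34)/4 = B/136)
d(U, Y) = (-34 + Y)/(-22 + U) (d(U, Y) = (Y - 34)/(U - 22) = (-34 + Y)/(-22 + U))
-1037 + y(5)*d(5, 10) = -1037 + ((1/136)*5)*((-34 + 10)/(-22 + 5)) = -1037 + 5*(-24/(-17))/136 = -1037 + 5*(-1/17*(-24))/136 = -1037 + (5/136)*(24/17) = -1037 + 15/289 = -299678/289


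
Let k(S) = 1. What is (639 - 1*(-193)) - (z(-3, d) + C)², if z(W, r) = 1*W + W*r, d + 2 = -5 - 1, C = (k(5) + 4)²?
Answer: -1284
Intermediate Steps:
C = 25 (C = (1 + 4)² = 5² = 25)
d = -8 (d = -2 + (-5 - 1) = -2 - 6 = -8)
z(W, r) = W + W*r
(639 - 1*(-193)) - (z(-3, d) + C)² = (639 - 1*(-193)) - (-3*(1 - 8) + 25)² = (639 + 193) - (-3*(-7) + 25)² = 832 - (21 + 25)² = 832 - 1*46² = 832 - 1*2116 = 832 - 2116 = -1284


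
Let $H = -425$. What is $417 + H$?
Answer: $-8$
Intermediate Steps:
$417 + H = 417 - 425 = -8$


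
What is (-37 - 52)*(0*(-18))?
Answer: 0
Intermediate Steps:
(-37 - 52)*(0*(-18)) = -89*0 = 0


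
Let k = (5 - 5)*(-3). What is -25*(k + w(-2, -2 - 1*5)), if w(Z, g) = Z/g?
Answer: -50/7 ≈ -7.1429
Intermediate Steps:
k = 0 (k = 0*(-3) = 0)
-25*(k + w(-2, -2 - 1*5)) = -25*(0 - 2/(-2 - 1*5)) = -25*(0 - 2/(-2 - 5)) = -25*(0 - 2/(-7)) = -25*(0 - 2*(-⅐)) = -25*(0 + 2/7) = -25*2/7 = -50/7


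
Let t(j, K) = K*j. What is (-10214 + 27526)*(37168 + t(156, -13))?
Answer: 608343680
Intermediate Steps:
(-10214 + 27526)*(37168 + t(156, -13)) = (-10214 + 27526)*(37168 - 13*156) = 17312*(37168 - 2028) = 17312*35140 = 608343680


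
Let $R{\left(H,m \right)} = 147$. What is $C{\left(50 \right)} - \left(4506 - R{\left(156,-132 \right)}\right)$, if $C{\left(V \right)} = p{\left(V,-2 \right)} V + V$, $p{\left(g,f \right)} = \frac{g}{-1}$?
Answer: $-6809$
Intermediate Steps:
$p{\left(g,f \right)} = - g$ ($p{\left(g,f \right)} = g \left(-1\right) = - g$)
$C{\left(V \right)} = V - V^{2}$ ($C{\left(V \right)} = - V V + V = - V^{2} + V = V - V^{2}$)
$C{\left(50 \right)} - \left(4506 - R{\left(156,-132 \right)}\right) = 50 \left(1 - 50\right) - \left(4506 - 147\right) = 50 \left(-49\right) - 4359 = -2450 - 4359 = -6809$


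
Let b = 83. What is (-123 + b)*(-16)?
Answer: 640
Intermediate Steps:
(-123 + b)*(-16) = (-123 + 83)*(-16) = -40*(-16) = 640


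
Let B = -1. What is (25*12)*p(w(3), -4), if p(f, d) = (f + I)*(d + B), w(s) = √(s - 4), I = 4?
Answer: -6000 - 1500*I ≈ -6000.0 - 1500.0*I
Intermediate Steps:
w(s) = √(-4 + s)
p(f, d) = (-1 + d)*(4 + f) (p(f, d) = (f + 4)*(d - 1) = (4 + f)*(-1 + d) = (-1 + d)*(4 + f))
(25*12)*p(w(3), -4) = (25*12)*(-4 - √(-4 + 3) + 4*(-4) - 4*√(-4 + 3)) = 300*(-4 - √(-1) - 16 - 4*I) = 300*(-4 - I - 16 - 4*I) = 300*(-20 - 5*I) = -6000 - 1500*I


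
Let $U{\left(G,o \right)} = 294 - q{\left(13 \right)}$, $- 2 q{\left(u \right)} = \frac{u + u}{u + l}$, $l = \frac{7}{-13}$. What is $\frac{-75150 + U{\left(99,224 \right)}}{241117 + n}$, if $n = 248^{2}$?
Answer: $- \frac{12126503}{49024602} \approx -0.24736$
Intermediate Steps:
$l = - \frac{7}{13}$ ($l = 7 \left(- \frac{1}{13}\right) = - \frac{7}{13} \approx -0.53846$)
$q{\left(u \right)} = - \frac{u}{- \frac{7}{13} + u}$ ($q{\left(u \right)} = - \frac{\left(u + u\right) \frac{1}{u - \frac{7}{13}}}{2} = - \frac{2 u \frac{1}{- \frac{7}{13} + u}}{2} = - \frac{u}{- \frac{7}{13} + u}$)
$n = 61504$
$U{\left(G,o \right)} = \frac{47797}{162}$ ($U{\left(G,o \right)} = 294 - \left(-13\right) 13 \frac{1}{-7 + 13 \cdot 13} = 294 - \left(-13\right) 13 \frac{1}{-7 + 169} = 294 - \left(-13\right) 13 \cdot \frac{1}{162} = 294 - - \frac{169}{162} = 294 + \frac{169}{162} = \frac{47797}{162}$)
$\frac{-75150 + U{\left(99,224 \right)}}{241117 + n} = \frac{-75150 + \frac{47797}{162}}{241117 + 61504} = - \frac{12126503}{162 \cdot 302621} = \left(- \frac{12126503}{162}\right) \frac{1}{302621} = - \frac{12126503}{49024602}$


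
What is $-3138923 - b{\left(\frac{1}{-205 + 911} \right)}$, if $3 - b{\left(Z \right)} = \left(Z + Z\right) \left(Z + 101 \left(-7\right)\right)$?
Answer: $- \frac{782277359009}{249218} \approx -3.1389 \cdot 10^{6}$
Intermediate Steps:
$b{\left(Z \right)} = 3 - 2 Z \left(-707 + Z\right)$ ($b{\left(Z \right)} = 3 - \left(Z + Z\right) \left(Z + 101 \left(-7\right)\right) = 3 - 2 Z \left(Z - 707\right) = 3 - 2 Z \left(-707 + Z\right)$)
$-3138923 - b{\left(\frac{1}{-205 + 911} \right)} = -3138923 - \left(3 - 2 \left(\frac{1}{-205 + 911}\right)^{2} + \frac{1414}{-205 + 911}\right) = -3138923 - \left(3 - 2 \left(\frac{1}{706}\right)^{2} + \frac{1414}{706}\right) = -3138923 - \left(3 - \frac{2}{498436} + 1414 \cdot \frac{1}{706}\right) = -3138923 - \left(3 - \frac{1}{249218} + \frac{707}{353}\right) = -3138923 - \frac{1246795}{249218} = - \frac{782277359009}{249218}$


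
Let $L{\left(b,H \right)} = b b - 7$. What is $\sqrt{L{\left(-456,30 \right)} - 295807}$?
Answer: $i \sqrt{87878} \approx 296.44 i$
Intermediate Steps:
$L{\left(b,H \right)} = -7 + b^{2}$ ($L{\left(b,H \right)} = b^{2} - 7 = -7 + b^{2}$)
$\sqrt{L{\left(-456,30 \right)} - 295807} = \sqrt{\left(-7 + \left(-456\right)^{2}\right) - 295807} = \sqrt{\left(-7 + 207936\right) - 295807} = \sqrt{207929 - 295807} = \sqrt{-87878} = i \sqrt{87878}$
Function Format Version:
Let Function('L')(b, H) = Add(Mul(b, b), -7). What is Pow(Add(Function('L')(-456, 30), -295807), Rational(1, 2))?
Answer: Mul(I, Pow(87878, Rational(1, 2))) ≈ Mul(296.44, I)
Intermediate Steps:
Function('L')(b, H) = Add(-7, Pow(b, 2)) (Function('L')(b, H) = Add(Pow(b, 2), -7) = Add(-7, Pow(b, 2)))
Pow(Add(Function('L')(-456, 30), -295807), Rational(1, 2)) = Pow(Add(Add(-7, Pow(-456, 2)), -295807), Rational(1, 2)) = Pow(Add(Add(-7, 207936), -295807), Rational(1, 2)) = Pow(Add(207929, -295807), Rational(1, 2)) = Pow(-87878, Rational(1, 2)) = Mul(I, Pow(87878, Rational(1, 2)))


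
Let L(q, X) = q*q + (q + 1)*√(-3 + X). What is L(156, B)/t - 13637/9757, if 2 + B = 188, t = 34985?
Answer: -239644093/341348645 + 157*√183/34985 ≈ -0.64134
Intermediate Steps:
B = 186 (B = -2 + 188 = 186)
L(q, X) = q² + √(-3 + X)*(1 + q) (L(q, X) = q² + (1 + q)*√(-3 + X) = q² + √(-3 + X)*(1 + q))
L(156, B)/t - 13637/9757 = (156² + √(-3 + 186) + 156*√(-3 + 186))/34985 - 13637/9757 = (24336 + √183 + 156*√183)*(1/34985) - 13637*1/9757 = (24336 + 157*√183)*(1/34985) - 13637/9757 = (24336/34985 + 157*√183/34985) - 13637/9757 = -239644093/341348645 + 157*√183/34985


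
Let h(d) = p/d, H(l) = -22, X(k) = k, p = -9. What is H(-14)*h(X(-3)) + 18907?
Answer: 18841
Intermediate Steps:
h(d) = -9/d
H(-14)*h(X(-3)) + 18907 = -(-198)/(-3) + 18907 = -(-198)*(-1)/3 + 18907 = -22*3 + 18907 = -66 + 18907 = 18841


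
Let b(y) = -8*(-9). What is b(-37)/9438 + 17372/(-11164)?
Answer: -6798047/4390243 ≈ -1.5484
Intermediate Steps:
b(y) = 72
b(-37)/9438 + 17372/(-11164) = 72/9438 + 17372/(-11164) = 72*(1/9438) + 17372*(-1/11164) = 12/1573 - 4343/2791 = -6798047/4390243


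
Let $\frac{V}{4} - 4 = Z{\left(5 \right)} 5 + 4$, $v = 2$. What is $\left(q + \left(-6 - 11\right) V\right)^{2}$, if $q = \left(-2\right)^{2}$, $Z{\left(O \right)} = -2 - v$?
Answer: $672400$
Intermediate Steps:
$Z{\left(O \right)} = -4$ ($Z{\left(O \right)} = -2 - 2 = -4$)
$q = 4$
$V = -48$ ($V = 16 + 4 \left(\left(-4\right) 5 + 4\right) = 16 + 4 \left(-20 + 4\right) = 16 + 4 \left(-16\right) = 16 - 64 = -48$)
$\left(q + \left(-6 - 11\right) V\right)^{2} = \left(4 + \left(-6 - 11\right) \left(-48\right)\right)^{2} = \left(4 - -816\right)^{2} = \left(4 + 816\right)^{2} = 820^{2} = 672400$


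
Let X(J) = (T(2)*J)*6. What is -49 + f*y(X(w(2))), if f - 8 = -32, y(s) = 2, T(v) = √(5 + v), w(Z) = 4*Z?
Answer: -97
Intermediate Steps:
X(J) = 6*J*√7 (X(J) = (√(5 + 2)*J)*6 = (√7*J)*6 = (J*√7)*6 = 6*J*√7)
f = -24 (f = 8 - 32 = -24)
-49 + f*y(X(w(2))) = -49 - 24*2 = -49 - 48 = -97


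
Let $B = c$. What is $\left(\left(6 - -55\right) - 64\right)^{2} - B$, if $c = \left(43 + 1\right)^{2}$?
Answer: $-1927$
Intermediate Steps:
$c = 1936$ ($c = 44^{2} = 1936$)
$B = 1936$
$\left(\left(6 - -55\right) - 64\right)^{2} - B = \left(\left(6 - -55\right) - 64\right)^{2} - 1936 = \left(\left(6 + 55\right) - 64\right)^{2} - 1936 = \left(61 - 64\right)^{2} - 1936 = \left(-3\right)^{2} - 1936 = 9 - 1936 = -1927$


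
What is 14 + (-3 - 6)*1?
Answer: 5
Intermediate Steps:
14 + (-3 - 6)*1 = 14 - 9*1 = 14 - 9 = 5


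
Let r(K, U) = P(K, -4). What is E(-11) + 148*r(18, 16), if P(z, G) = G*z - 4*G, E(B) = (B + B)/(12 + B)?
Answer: -8310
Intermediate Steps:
E(B) = 2*B/(12 + B) (E(B) = (2*B)/(12 + B) = 2*B/(12 + B))
P(z, G) = -4*G + G*z
r(K, U) = 16 - 4*K (r(K, U) = -4*(-4 + K) = 16 - 4*K)
E(-11) + 148*r(18, 16) = 2*(-11)/(12 - 11) + 148*(16 - 4*18) = 2*(-11)/1 + 148*(16 - 72) = 2*(-11)*1 + 148*(-56) = -22 - 8288 = -8310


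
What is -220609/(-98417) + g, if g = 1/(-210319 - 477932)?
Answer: 151834266442/67735598667 ≈ 2.2416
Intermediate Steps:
g = -1/688251 (g = 1/(-688251) = -1/688251 ≈ -1.4530e-6)
-220609/(-98417) + g = -220609/(-98417) - 1/688251 = -220609*(-1/98417) - 1/688251 = 220609/98417 - 1/688251 = 151834266442/67735598667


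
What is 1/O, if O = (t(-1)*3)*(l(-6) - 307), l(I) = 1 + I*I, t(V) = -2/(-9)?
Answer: -1/180 ≈ -0.0055556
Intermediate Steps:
t(V) = 2/9 (t(V) = -2*(-⅑) = 2/9)
l(I) = 1 + I²
O = -180 (O = ((2/9)*3)*((1 + (-6)²) - 307) = 2*((1 + 36) - 307)/3 = 2*(37 - 307)/3 = (⅔)*(-270) = -180)
1/O = 1/(-180) = -1/180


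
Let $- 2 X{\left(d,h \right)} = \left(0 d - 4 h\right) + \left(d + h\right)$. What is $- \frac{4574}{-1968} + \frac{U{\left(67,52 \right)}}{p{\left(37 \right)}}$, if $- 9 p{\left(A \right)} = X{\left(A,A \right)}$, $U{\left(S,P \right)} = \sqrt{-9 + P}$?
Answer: $\frac{2287}{984} - \frac{9 \sqrt{43}}{37} \approx 0.72913$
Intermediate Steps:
$X{\left(d,h \right)} = - \frac{d}{2} + \frac{3 h}{2}$ ($X{\left(d,h \right)} = - \frac{\left(0 d - 4 h\right) + \left(d + h\right)}{2} = - \frac{\left(0 - 4 h\right) + \left(d + h\right)}{2} = - \frac{- 4 h + \left(d + h\right)}{2} = - \frac{d - 3 h}{2} = - \frac{d}{2} + \frac{3 h}{2}$)
$p{\left(A \right)} = - \frac{A}{9}$ ($p{\left(A \right)} = - \frac{- \frac{A}{2} + \frac{3 A}{2}}{9} = - \frac{A}{9}$)
$- \frac{4574}{-1968} + \frac{U{\left(67,52 \right)}}{p{\left(37 \right)}} = - \frac{4574}{-1968} + \frac{\sqrt{-9 + 52}}{\left(- \frac{1}{9}\right) 37} = \left(-4574\right) \left(- \frac{1}{1968}\right) + \frac{\sqrt{43}}{- \frac{37}{9}} = \frac{2287}{984} + \sqrt{43} \left(- \frac{9}{37}\right) = \frac{2287}{984} - \frac{9 \sqrt{43}}{37}$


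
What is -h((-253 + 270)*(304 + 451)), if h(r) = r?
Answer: -12835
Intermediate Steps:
-h((-253 + 270)*(304 + 451)) = -(-253 + 270)*(304 + 451) = -17*755 = -1*12835 = -12835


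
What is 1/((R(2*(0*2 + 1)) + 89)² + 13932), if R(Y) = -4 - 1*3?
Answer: 1/20656 ≈ 4.8412e-5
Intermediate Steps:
R(Y) = -7 (R(Y) = -4 - 3 = -7)
1/((R(2*(0*2 + 1)) + 89)² + 13932) = 1/((-7 + 89)² + 13932) = 1/(82² + 13932) = 1/(6724 + 13932) = 1/20656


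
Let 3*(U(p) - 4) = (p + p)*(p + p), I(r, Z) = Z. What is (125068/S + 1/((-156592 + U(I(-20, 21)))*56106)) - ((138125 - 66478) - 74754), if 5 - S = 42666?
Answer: 1159034090113181339/373391938296000 ≈ 3104.1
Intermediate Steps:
S = -42661 (S = 5 - 1*42666 = 5 - 42666 = -42661)
U(p) = 4 + 4*p**2/3 (U(p) = 4 + ((p + p)*(p + p))/3 = 4 + ((2*p)*(2*p))/3 = 4 + (4*p**2)/3 = 4 + 4*p**2/3)
(125068/S + 1/((-156592 + U(I(-20, 21)))*56106)) - ((138125 - 66478) - 74754) = (125068/(-42661) + 1/(-156592 + (4 + (4/3)*21**2)*56106)) - ((138125 - 66478) - 74754) = (125068*(-1/42661) + (1/56106)/(-156592 + (4 + (4/3)*441))) - (71647 - 74754) = (-125068/42661 + (1/56106)/(-156592 + (4 + 588))) - 1*(-3107) = (-125068/42661 + (1/56106)/(-156592 + 592)) + 3107 = (-125068/42661 + (1/56106)/(-156000)) + 3107 = (-125068/42661 - 1/156000*1/56106) + 3107 = (-125068/42661 - 1/8752536000) + 3107 = -1094662172490661/373391938296000 + 3107 = 1159034090113181339/373391938296000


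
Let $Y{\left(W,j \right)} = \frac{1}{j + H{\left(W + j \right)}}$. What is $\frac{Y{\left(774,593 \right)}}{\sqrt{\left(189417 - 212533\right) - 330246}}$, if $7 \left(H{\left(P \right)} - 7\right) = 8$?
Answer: $- \frac{7 i \sqrt{353362}}{1486947296} \approx - 2.7984 \cdot 10^{-6} i$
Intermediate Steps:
$H{\left(P \right)} = \frac{57}{7}$ ($H{\left(P \right)} = 7 + \frac{1}{7} \cdot 8 = 7 + \frac{8}{7} = \frac{57}{7}$)
$Y{\left(W,j \right)} = \frac{1}{\frac{57}{7} + j}$ ($Y{\left(W,j \right)} = \frac{1}{j + \frac{57}{7}} = \frac{1}{\frac{57}{7} + j}$)
$\frac{Y{\left(774,593 \right)}}{\sqrt{\left(189417 - 212533\right) - 330246}} = \frac{7 \frac{1}{57 + 7 \cdot 593}}{\sqrt{\left(189417 - 212533\right) - 330246}} = \frac{7 \frac{1}{57 + 4151}}{\sqrt{\left(189417 - 212533\right) - 330246}} = \frac{7 \cdot \frac{1}{4208}}{\sqrt{-23116 - 330246}} = \frac{7 \cdot \frac{1}{4208}}{\sqrt{-353362}} = \frac{7}{4208 i \sqrt{353362}} = \frac{7 \left(- \frac{i \sqrt{353362}}{353362}\right)}{4208} = - \frac{7 i \sqrt{353362}}{1486947296}$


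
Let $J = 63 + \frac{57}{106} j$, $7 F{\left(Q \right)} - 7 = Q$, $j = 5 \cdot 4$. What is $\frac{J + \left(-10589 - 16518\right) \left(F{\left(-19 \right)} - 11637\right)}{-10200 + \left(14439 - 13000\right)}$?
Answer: $- \frac{117047050404}{3250331} \approx -36011.0$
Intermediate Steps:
$j = 20$
$F{\left(Q \right)} = 1 + \frac{Q}{7}$
$J = \frac{3909}{53}$ ($J = 63 + \frac{57}{106} \cdot 20 = 63 + \frac{570}{53} = \frac{3909}{53} \approx 73.755$)
$\frac{J + \left(-10589 - 16518\right) \left(F{\left(-19 \right)} - 11637\right)}{-10200 + \left(14439 - 13000\right)} = \frac{\frac{3909}{53} + \left(-10589 - 16518\right) \left(\left(1 + \frac{1}{7} \left(-19\right)\right) - 11637\right)}{-10200 + \left(14439 - 13000\right)} = \frac{\frac{3909}{53} - 27107 \left(\left(1 - \frac{19}{7}\right) - 11637\right)}{-10200 + 1439} = \frac{\frac{3909}{53} - 27107 \left(- \frac{12}{7} - 11637\right)}{-8761} = \left(\frac{3909}{53} - - \frac{2208434397}{7}\right) \left(- \frac{1}{8761}\right) = \left(\frac{3909}{53} + \frac{2208434397}{7}\right) \left(- \frac{1}{8761}\right) = \frac{117047050404}{371} \left(- \frac{1}{8761}\right) = - \frac{117047050404}{3250331}$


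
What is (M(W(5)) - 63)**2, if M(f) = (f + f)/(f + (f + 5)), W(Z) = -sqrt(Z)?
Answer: 4509 + 268*sqrt(5) ≈ 5108.3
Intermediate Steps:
M(f) = 2*f/(5 + 2*f) (M(f) = (2*f)/(f + (5 + f)) = (2*f)/(5 + 2*f) = 2*f/(5 + 2*f))
(M(W(5)) - 63)**2 = (2*(-sqrt(5))/(5 + 2*(-sqrt(5))) - 63)**2 = (2*(-sqrt(5))/(5 - 2*sqrt(5)) - 63)**2 = (-2*sqrt(5)/(5 - 2*sqrt(5)) - 63)**2 = (-63 - 2*sqrt(5)/(5 - 2*sqrt(5)))**2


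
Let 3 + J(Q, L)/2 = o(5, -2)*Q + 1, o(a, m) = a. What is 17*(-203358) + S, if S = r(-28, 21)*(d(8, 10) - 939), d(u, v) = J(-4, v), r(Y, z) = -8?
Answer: -3449222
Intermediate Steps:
J(Q, L) = -4 + 10*Q (J(Q, L) = -6 + 2*(5*Q + 1) = -6 + 2*(1 + 5*Q) = -6 + (2 + 10*Q) = -4 + 10*Q)
d(u, v) = -44 (d(u, v) = -4 + 10*(-4) = -4 - 40 = -44)
S = 7864 (S = -8*(-44 - 939) = -8*(-983) = 7864)
17*(-203358) + S = 17*(-203358) + 7864 = -3457086 + 7864 = -3449222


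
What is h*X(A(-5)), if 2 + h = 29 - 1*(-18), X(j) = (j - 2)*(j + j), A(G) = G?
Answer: 3150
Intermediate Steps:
X(j) = 2*j*(-2 + j) (X(j) = (-2 + j)*(2*j) = 2*j*(-2 + j))
h = 45 (h = -2 + (29 - 1*(-18)) = -2 + (29 + 18) = -2 + 47 = 45)
h*X(A(-5)) = 45*(2*(-5)*(-2 - 5)) = 45*(2*(-5)*(-7)) = 45*70 = 3150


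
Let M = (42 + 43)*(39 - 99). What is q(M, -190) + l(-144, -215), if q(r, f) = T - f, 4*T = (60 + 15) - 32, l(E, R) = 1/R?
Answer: 172641/860 ≈ 200.75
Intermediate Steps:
M = -5100 (M = 85*(-60) = -5100)
T = 43/4 (T = ((60 + 15) - 32)/4 = (75 - 32)/4 = (¼)*43 = 43/4 ≈ 10.750)
q(r, f) = 43/4 - f
q(M, -190) + l(-144, -215) = (43/4 - 1*(-190)) + 1/(-215) = (43/4 + 190) - 1/215 = 803/4 - 1/215 = 172641/860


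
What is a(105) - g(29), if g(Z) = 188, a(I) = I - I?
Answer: -188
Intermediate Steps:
a(I) = 0
a(105) - g(29) = 0 - 1*188 = 0 - 188 = -188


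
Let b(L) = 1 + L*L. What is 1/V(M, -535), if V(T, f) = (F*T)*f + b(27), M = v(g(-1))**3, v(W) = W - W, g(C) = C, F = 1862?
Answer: 1/730 ≈ 0.0013699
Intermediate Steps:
b(L) = 1 + L**2
v(W) = 0
M = 0 (M = 0**3 = 0)
V(T, f) = 730 + 1862*T*f (V(T, f) = (1862*T)*f + (1 + 27**2) = 1862*T*f + (1 + 729) = 1862*T*f + 730 = 730 + 1862*T*f)
1/V(M, -535) = 1/(730 + 1862*0*(-535)) = 1/(730 + 0) = 1/730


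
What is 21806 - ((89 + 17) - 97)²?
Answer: 21725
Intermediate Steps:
21806 - ((89 + 17) - 97)² = 21806 - (106 - 97)² = 21806 - 1*9² = 21806 - 1*81 = 21806 - 81 = 21725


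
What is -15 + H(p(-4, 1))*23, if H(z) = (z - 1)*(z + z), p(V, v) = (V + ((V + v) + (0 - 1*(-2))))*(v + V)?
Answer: 9645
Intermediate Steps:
p(V, v) = (V + v)*(2 + v + 2*V) (p(V, v) = (V + ((V + v) + (0 + 2)))*(V + v) = (V + ((V + v) + 2))*(V + v) = (V + (2 + V + v))*(V + v) = (2 + v + 2*V)*(V + v) = (V + v)*(2 + v + 2*V))
H(z) = 2*z*(-1 + z) (H(z) = (-1 + z)*(2*z) = 2*z*(-1 + z))
-15 + H(p(-4, 1))*23 = -15 + (2*(1² + 2*(-4) + 2*1 + 2*(-4)² + 3*(-4)*1)*(-1 + (1² + 2*(-4) + 2*1 + 2*(-4)² + 3*(-4)*1)))*23 = -15 + (2*(1 - 8 + 2 + 2*16 - 12)*(-1 + (1 - 8 + 2 + 2*16 - 12)))*23 = -15 + (2*(1 - 8 + 2 + 32 - 12)*(-1 + (1 - 8 + 2 + 32 - 12)))*23 = -15 + (2*15*(-1 + 15))*23 = -15 + (2*15*14)*23 = -15 + 420*23 = -15 + 9660 = 9645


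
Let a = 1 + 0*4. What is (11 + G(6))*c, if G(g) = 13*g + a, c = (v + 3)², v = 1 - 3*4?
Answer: 5760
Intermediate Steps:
v = -11 (v = 1 - 12 = -11)
a = 1 (a = 1 + 0 = 1)
c = 64 (c = (-11 + 3)² = (-8)² = 64)
G(g) = 1 + 13*g (G(g) = 13*g + 1 = 1 + 13*g)
(11 + G(6))*c = (11 + (1 + 13*6))*64 = (11 + (1 + 78))*64 = (11 + 79)*64 = 90*64 = 5760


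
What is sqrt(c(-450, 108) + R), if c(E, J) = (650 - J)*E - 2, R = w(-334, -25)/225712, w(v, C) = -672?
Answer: 2*I*sqrt(12134578854623)/14107 ≈ 493.86*I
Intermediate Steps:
R = -42/14107 (R = -672/225712 = -672*1/225712 = -42/14107 ≈ -0.0029772)
c(E, J) = -2 + E*(650 - J) (c(E, J) = E*(650 - J) - 2 = -2 + E*(650 - J))
sqrt(c(-450, 108) + R) = sqrt((-2 + 650*(-450) - 1*(-450)*108) - 42/14107) = sqrt((-2 - 292500 + 48600) - 42/14107) = sqrt(-243902 - 42/14107) = sqrt(-3440725556/14107) = 2*I*sqrt(12134578854623)/14107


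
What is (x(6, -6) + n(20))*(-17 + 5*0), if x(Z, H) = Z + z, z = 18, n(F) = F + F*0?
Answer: -748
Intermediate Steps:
n(F) = F (n(F) = F + 0 = F)
x(Z, H) = 18 + Z (x(Z, H) = Z + 18 = 18 + Z)
(x(6, -6) + n(20))*(-17 + 5*0) = ((18 + 6) + 20)*(-17 + 5*0) = (24 + 20)*(-17 + 0) = 44*(-17) = -748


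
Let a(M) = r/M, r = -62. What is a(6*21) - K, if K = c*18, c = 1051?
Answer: -1191865/63 ≈ -18919.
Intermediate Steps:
a(M) = -62/M
K = 18918 (K = 1051*18 = 18918)
a(6*21) - K = -62/(6*21) - 1*18918 = -62/126 - 18918 = -62*1/126 - 18918 = -31/63 - 18918 = -1191865/63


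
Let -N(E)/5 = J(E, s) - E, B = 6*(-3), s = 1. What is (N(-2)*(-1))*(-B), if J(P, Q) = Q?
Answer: 270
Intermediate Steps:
B = -18
N(E) = -5 + 5*E (N(E) = -5*(1 - E) = -5 + 5*E)
(N(-2)*(-1))*(-B) = ((-5 + 5*(-2))*(-1))*(-1*(-18)) = ((-5 - 10)*(-1))*18 = -15*(-1)*18 = 15*18 = 270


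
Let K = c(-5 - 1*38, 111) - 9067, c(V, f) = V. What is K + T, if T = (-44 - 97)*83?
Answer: -20813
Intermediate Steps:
T = -11703 (T = -141*83 = -11703)
K = -9110 (K = (-5 - 1*38) - 9067 = (-5 - 38) - 9067 = -43 - 9067 = -9110)
K + T = -9110 - 11703 = -20813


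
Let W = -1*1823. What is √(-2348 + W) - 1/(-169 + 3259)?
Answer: -1/3090 + I*√4171 ≈ -0.00032362 + 64.583*I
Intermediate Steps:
W = -1823
√(-2348 + W) - 1/(-169 + 3259) = √(-2348 - 1823) - 1/(-169 + 3259) = √(-4171) - 1/3090 = I*√4171 - 1*1/3090 = I*√4171 - 1/3090 = -1/3090 + I*√4171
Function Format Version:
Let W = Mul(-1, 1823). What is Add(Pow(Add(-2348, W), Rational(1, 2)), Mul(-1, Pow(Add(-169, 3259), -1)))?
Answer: Add(Rational(-1, 3090), Mul(I, Pow(4171, Rational(1, 2)))) ≈ Add(-0.00032362, Mul(64.583, I))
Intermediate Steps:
W = -1823
Add(Pow(Add(-2348, W), Rational(1, 2)), Mul(-1, Pow(Add(-169, 3259), -1))) = Add(Pow(Add(-2348, -1823), Rational(1, 2)), Mul(-1, Pow(Add(-169, 3259), -1))) = Add(Pow(-4171, Rational(1, 2)), Mul(-1, Pow(3090, -1))) = Add(Mul(I, Pow(4171, Rational(1, 2))), Mul(-1, Rational(1, 3090))) = Add(Mul(I, Pow(4171, Rational(1, 2))), Rational(-1, 3090)) = Add(Rational(-1, 3090), Mul(I, Pow(4171, Rational(1, 2))))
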